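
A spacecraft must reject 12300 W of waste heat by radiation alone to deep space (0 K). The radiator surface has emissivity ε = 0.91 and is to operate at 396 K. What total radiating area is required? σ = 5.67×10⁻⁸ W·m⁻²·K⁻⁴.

A ≈ 9.69 m²

P = εσA T⁴ ⇒ A = P/(εσT⁴).
T⁴ = 2.459×10¹⁰ K⁴.
A = 12300/(0.91 × 5.67×10⁻⁸ × 2.459×10¹⁰).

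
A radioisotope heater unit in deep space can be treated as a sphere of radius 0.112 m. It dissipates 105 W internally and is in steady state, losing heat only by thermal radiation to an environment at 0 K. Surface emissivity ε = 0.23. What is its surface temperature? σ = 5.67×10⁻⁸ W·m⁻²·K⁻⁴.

T ≈ 475 K

Steady state: internal power = radiated power, P = εσA T⁴.
Radiating area A = 4πr² = 0.1576 m².
T⁴ = P/(εσA) = 105/(0.23·5.67×10⁻⁸·0.1576) = 5.108×10¹⁰ K⁴.
T = (5.108×10¹⁰)^(1/4).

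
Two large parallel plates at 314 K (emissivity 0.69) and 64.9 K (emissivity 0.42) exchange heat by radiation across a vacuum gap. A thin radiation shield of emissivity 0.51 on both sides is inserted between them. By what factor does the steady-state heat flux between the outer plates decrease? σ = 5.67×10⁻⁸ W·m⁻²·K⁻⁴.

Without shield: q₀ = σΔ(T⁴)/(1/ε₁+1/ε₂−1) with denominator 2.830.
With shield the two gaps are in series; the resistances add: (1/ε₁+1/ε_s−1)+(1/ε_s+1/ε₂−1) = 2.410+3.342 = 5.752.
Heat-flux ratio q₀/q = 5.752/2.830.

factor ≈ 2.03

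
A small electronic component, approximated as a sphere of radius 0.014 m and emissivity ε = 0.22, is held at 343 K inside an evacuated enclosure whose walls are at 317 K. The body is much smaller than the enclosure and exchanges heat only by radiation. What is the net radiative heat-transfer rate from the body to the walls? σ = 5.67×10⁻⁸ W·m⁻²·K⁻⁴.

For a small grey body in a large enclosure: P_net = εσA(T_body⁴ − T_wall⁴).
A = 4πr² = 0.002463 m²; T_body⁴ − T_wall⁴ = 1.384×10¹⁰ − 1.010×10¹⁰ = 3.743×10⁹ K⁴.
|P_net| = 0.22·5.67×10⁻⁸·0.002463·3.743×10⁹.

P_net ≈ 0.115 W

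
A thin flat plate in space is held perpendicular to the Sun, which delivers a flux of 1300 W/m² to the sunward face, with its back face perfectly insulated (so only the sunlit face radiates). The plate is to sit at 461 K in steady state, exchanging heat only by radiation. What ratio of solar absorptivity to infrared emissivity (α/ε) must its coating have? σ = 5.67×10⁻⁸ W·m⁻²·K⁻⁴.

Balance: αS·A = εσ·1A·T⁴ ⇒ α/ε = σT⁴/S.
α/ε = 5.67×10⁻⁸·(461)⁴/1300 = 5.67×10⁻⁸·4.517×10¹⁰/1300.

α/ε ≈ 1.97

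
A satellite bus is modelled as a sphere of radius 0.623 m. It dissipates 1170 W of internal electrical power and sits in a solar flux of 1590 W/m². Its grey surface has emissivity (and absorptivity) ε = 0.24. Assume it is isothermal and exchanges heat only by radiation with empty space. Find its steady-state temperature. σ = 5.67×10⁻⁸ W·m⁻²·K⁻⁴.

At steady state, absorbed solar power + internal power = radiated power.
Absorbed: α·S·A_cross = 0.24·1590·1.219 = 465.3 W (cross-section πr²).
Total input = 465.3 + 1170 = 1635 W.
Radiated: εσ·A_surf·T⁴ with A_surf = 4πr² = 4.877 m².
T⁴ = 1635/(0.24·5.67×10⁻⁸·4.877) = 2.464×10¹⁰ K⁴.

T ≈ 396 K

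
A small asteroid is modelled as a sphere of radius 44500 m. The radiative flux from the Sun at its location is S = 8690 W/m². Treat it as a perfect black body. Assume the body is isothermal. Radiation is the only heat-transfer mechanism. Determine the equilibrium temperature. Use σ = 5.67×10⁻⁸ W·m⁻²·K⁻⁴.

T ≈ 442 K

At equilibrium, absorbed power = emitted power.
Absorbing cross-section = πr² = 6.221×10⁹ m²; emitting surface = 4πr² = 2.488×10¹⁰ m² (ratio 4).
S·A_cross = εσ·A_surf·T⁴  ⇒  T⁴ = S/(4σ).
T⁴ = 1.00·8690/(4·5.67×10⁻⁸) = 3.832×10¹⁰ K⁴.
T = (3.832×10¹⁰)^(1/4).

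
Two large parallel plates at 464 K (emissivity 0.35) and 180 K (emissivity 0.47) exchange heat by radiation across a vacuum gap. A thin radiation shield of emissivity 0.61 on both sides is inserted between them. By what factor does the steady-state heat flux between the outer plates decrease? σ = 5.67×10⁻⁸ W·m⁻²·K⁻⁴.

Without shield: q₀ = σΔ(T⁴)/(1/ε₁+1/ε₂−1) with denominator 3.985.
With shield the two gaps are in series; the resistances add: (1/ε₁+1/ε_s−1)+(1/ε_s+1/ε₂−1) = 3.496+2.767 = 6.263.
Heat-flux ratio q₀/q = 6.263/3.985.

factor ≈ 1.57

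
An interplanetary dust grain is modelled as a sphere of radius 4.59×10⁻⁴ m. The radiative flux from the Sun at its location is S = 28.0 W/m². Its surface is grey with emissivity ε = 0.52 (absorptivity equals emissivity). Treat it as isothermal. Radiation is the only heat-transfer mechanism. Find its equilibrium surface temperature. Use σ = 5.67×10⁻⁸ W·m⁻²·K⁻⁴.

At equilibrium, absorbed power = emitted power.
Absorbing cross-section = πr² = 6.619×10⁻⁷ m²; emitting surface = 4πr² = 2.647×10⁻⁶ m² (ratio 4).
εS·A_cross = εσ·A_surf·T⁴  ⇒  T⁴ = S/(4σ)   (ε cancels).
T⁴ = 28.0/(4·5.67×10⁻⁸) = 1.235×10⁸ K⁴.
T = (1.235×10⁸)^(1/4).

T ≈ 105 K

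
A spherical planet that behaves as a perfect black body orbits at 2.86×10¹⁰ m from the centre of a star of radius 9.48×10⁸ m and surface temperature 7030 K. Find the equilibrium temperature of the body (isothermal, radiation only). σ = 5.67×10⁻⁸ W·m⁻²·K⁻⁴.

T ≈ 905 K

The star's surface emits σT_*⁴; at distance d the flux is S = σT_*⁴(R_*/d)².
S = 5.67×10⁻⁸·(7030)⁴·(9.48×10⁸/2.86×10¹⁰)² = 1.522×10⁵ W/m².
For an isothermal sphere T⁴ = (1−a)S/(4σ) = 6.709×10¹¹ K⁴.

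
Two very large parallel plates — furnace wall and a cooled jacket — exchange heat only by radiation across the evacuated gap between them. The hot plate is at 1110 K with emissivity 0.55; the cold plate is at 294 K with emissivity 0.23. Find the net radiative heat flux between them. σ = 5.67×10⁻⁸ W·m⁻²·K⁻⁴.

For two infinite grey parallel plates, q = σ(T₁⁴ − T₂⁴)/(1/ε₁ + 1/ε₂ − 1).
T₁⁴ − T₂⁴ = 1.518×10¹² − 7.471×10⁹ = 1.511×10¹² K⁴.
1/ε₁ + 1/ε₂ − 1 = 1.818 + 4.348 − 1 = 5.166.
q = 5.67×10⁻⁸ × 1.511×10¹² / 5.166.

q ≈ 16600 W/m²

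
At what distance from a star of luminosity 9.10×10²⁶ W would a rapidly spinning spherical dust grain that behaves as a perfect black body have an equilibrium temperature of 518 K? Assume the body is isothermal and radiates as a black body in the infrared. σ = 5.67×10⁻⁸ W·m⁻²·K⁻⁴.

For an isothermal black-emitting sphere, (1−a)S·πr² = σ·4πr²·T⁴ ⇒ S = 4σT⁴/(1−a).
S = 4·5.67×10⁻⁸·(518)⁴/1.00 = 16330 W/m².
Flux falls as S = L/(4πd²), so d = √(L/(4πS)) = √(9.10×10²⁶/(4π·16330)).

d ≈ 6.66×10¹⁰ m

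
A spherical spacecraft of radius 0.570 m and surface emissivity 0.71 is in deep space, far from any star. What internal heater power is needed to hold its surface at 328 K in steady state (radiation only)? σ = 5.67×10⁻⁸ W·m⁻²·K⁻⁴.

P ≈ 1900 W

P = εσ·4πr²·T⁴.
4πr² = 4.083 m²; T⁴ = 1.157×10¹⁰ K⁴.
P = 0.71·5.67×10⁻⁸·4.083·1.157×10¹⁰.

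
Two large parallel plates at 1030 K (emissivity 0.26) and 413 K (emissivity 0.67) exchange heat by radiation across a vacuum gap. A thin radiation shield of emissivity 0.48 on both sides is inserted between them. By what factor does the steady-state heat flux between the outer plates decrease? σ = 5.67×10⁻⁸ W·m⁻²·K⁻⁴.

factor ≈ 1.73

Without shield: q₀ = σΔ(T⁴)/(1/ε₁+1/ε₂−1) with denominator 4.339.
With shield the two gaps are in series; the resistances add: (1/ε₁+1/ε_s−1)+(1/ε_s+1/ε₂−1) = 4.929+2.576 = 7.505.
Heat-flux ratio q₀/q = 7.505/4.339.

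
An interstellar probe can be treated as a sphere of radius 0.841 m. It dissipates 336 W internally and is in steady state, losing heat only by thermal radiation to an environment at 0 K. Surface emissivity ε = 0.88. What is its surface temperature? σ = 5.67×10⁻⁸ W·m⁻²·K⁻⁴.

T ≈ 166 K

Steady state: internal power = radiated power, P = εσA T⁴.
Radiating area A = 4πr² = 8.888 m².
T⁴ = P/(εσA) = 336/(0.88·5.67×10⁻⁸·8.888) = 7.577×10⁸ K⁴.
T = (7.577×10⁸)^(1/4).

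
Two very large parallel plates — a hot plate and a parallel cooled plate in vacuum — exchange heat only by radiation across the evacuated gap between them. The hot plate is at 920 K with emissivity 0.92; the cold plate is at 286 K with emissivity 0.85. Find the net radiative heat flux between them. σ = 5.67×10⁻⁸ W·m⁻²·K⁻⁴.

For two infinite grey parallel plates, q = σ(T₁⁴ − T₂⁴)/(1/ε₁ + 1/ε₂ − 1).
T₁⁴ − T₂⁴ = 7.164×10¹¹ − 6.691×10⁹ = 7.097×10¹¹ K⁴.
1/ε₁ + 1/ε₂ − 1 = 1.087 + 1.176 − 1 = 1.263.
q = 5.67×10⁻⁸ × 7.097×10¹¹ / 1.263.

q ≈ 31800 W/m²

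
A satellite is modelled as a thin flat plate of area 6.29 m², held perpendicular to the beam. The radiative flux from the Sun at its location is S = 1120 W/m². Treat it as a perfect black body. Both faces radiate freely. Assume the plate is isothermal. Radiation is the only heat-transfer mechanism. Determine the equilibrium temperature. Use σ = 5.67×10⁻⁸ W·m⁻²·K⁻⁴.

At equilibrium, absorbed power = emitted power.
Absorbing cross-section = A = 6.290 m²; emitting surface = 2A = 12.58 m² (ratio 2).
S·A_cross = εσ·A_surf·T⁴  ⇒  T⁴ = S/(2σ).
T⁴ = 1.00·1120/(2·5.67×10⁻⁸) = 9.877×10⁹ K⁴.
T = (9.877×10⁹)^(1/4).

T ≈ 315 K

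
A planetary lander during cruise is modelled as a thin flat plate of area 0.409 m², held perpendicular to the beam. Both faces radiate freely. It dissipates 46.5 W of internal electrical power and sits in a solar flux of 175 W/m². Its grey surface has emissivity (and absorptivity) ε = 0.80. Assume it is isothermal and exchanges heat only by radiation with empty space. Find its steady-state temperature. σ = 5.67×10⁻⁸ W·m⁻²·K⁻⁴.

At steady state, absorbed solar power + internal power = radiated power.
Absorbed: α·S·A_cross = 0.80·175·0.4090 = 57.26 W (cross-section A).
Total input = 57.26 + 46.5 = 103.8 W.
Radiated: εσ·A_surf·T⁴ with A_surf = 2A = 0.8180 m².
T⁴ = 103.8/(0.80·5.67×10⁻⁸·0.8180) = 2.796×10⁹ K⁴.

T ≈ 230 K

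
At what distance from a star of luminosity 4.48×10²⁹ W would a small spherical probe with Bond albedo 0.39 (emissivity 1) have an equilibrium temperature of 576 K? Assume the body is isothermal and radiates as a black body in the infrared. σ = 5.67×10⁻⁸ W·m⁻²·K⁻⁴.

d ≈ 9.33×10¹¹ m

For an isothermal black-emitting sphere, (1−a)S·πr² = σ·4πr²·T⁴ ⇒ S = 4σT⁴/(1−a).
S = 4·5.67×10⁻⁸·(576)⁴/0.610 = 40930 W/m².
Flux falls as S = L/(4πd²), so d = √(L/(4πS)) = √(4.48×10²⁹/(4π·40930)).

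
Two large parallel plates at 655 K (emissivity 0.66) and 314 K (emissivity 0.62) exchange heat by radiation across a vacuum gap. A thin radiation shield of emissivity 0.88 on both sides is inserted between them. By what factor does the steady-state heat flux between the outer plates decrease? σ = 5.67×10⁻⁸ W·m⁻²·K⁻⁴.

factor ≈ 1.60

Without shield: q₀ = σΔ(T⁴)/(1/ε₁+1/ε₂−1) with denominator 2.128.
With shield the two gaps are in series; the resistances add: (1/ε₁+1/ε_s−1)+(1/ε_s+1/ε₂−1) = 1.652+1.749 = 3.401.
Heat-flux ratio q₀/q = 3.401/2.128.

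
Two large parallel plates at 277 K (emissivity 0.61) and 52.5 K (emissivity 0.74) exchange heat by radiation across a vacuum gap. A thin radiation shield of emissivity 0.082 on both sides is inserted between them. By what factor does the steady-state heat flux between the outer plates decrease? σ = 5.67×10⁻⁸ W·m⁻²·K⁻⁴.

Without shield: q₀ = σΔ(T⁴)/(1/ε₁+1/ε₂−1) with denominator 1.991.
With shield the two gaps are in series; the resistances add: (1/ε₁+1/ε_s−1)+(1/ε_s+1/ε₂−1) = 12.83+12.55 = 25.38.
Heat-flux ratio q₀/q = 25.38/1.991.

factor ≈ 12.7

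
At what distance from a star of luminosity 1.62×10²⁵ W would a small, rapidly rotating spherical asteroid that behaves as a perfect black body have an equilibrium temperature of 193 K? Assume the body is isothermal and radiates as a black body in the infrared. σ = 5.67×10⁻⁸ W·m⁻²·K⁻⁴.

d ≈ 6.40×10¹⁰ m

For an isothermal black-emitting sphere, (1−a)S·πr² = σ·4πr²·T⁴ ⇒ S = 4σT⁴/(1−a).
S = 4·5.67×10⁻⁸·(193)⁴/1.00 = 314.7 W/m².
Flux falls as S = L/(4πd²), so d = √(L/(4πS)) = √(1.62×10²⁵/(4π·314.7)).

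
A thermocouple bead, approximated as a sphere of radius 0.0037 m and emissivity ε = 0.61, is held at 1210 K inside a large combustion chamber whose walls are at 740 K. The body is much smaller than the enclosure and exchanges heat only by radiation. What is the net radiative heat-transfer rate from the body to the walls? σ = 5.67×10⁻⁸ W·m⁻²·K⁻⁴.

For a small grey body in a large enclosure: P_net = εσA(T_body⁴ − T_wall⁴).
A = 4πr² = 1.720×10⁻⁴ m²; T_body⁴ − T_wall⁴ = 2.144×10¹² − 2.999×10¹¹ = 1.844×10¹² K⁴.
|P_net| = 0.61·5.67×10⁻⁸·1.720×10⁻⁴·1.844×10¹².

P_net ≈ 11.0 W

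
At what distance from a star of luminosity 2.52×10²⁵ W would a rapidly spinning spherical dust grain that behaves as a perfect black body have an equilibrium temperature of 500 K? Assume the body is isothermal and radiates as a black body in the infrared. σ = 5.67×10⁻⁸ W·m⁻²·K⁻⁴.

d ≈ 1.19×10¹⁰ m

For an isothermal black-emitting sphere, (1−a)S·πr² = σ·4πr²·T⁴ ⇒ S = 4σT⁴/(1−a).
S = 4·5.67×10⁻⁸·(500)⁴/1.00 = 14180 W/m².
Flux falls as S = L/(4πd²), so d = √(L/(4πS)) = √(2.52×10²⁵/(4π·14180)).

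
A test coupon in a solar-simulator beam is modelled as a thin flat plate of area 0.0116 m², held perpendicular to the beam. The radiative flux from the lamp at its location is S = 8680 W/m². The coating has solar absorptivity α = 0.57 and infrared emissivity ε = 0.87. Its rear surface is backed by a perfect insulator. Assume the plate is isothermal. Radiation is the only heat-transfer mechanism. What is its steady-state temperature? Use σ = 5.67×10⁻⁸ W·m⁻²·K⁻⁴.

T ≈ 563 K

At equilibrium, absorbed power = emitted power.
Absorbing cross-section = A = 0.01160 m²; emitting surface = A = 0.01160 m² (ratio 1).
αS·A_cross = εσ·A_surf·T⁴  ⇒  T⁴ = αS/(ε·1σ).
T⁴ = 0.570·8680/(0.87·1·5.67×10⁻⁸) = 1.003×10¹¹ K⁴.
T = (1.003×10¹¹)^(1/4).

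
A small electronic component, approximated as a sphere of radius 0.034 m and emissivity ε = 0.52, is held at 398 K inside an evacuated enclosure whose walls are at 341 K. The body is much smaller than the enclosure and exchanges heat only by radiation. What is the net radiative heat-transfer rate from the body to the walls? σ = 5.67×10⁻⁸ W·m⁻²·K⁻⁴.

For a small grey body in a large enclosure: P_net = εσA(T_body⁴ − T_wall⁴).
A = 4πr² = 0.01453 m²; T_body⁴ − T_wall⁴ = 2.509×10¹⁰ − 1.352×10¹⁰ = 1.157×10¹⁰ K⁴.
|P_net| = 0.52·5.67×10⁻⁸·0.01453·1.157×10¹⁰.

P_net ≈ 4.96 W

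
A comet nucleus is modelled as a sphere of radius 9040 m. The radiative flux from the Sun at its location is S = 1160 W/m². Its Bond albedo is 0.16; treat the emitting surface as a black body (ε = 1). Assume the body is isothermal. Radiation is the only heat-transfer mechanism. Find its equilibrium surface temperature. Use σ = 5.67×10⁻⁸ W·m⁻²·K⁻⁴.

T ≈ 256 K

At equilibrium, absorbed power = emitted power.
Absorbing cross-section = πr² = 2.567×10⁸ m²; emitting surface = 4πr² = 1.027×10⁹ m² (ratio 4).
(1−a)S·A_cross = εσ·A_surf·T⁴  ⇒  T⁴ = (1−a)S/(4σ).
T⁴ = 0.840·1160/(4·5.67×10⁻⁸) = 4.296×10⁹ K⁴.
T = (4.296×10⁹)^(1/4).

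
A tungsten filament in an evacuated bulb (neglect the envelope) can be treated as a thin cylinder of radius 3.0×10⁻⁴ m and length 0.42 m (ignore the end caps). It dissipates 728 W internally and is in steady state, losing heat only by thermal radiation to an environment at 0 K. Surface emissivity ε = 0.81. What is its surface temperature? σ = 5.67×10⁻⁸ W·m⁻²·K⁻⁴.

Steady state: internal power = radiated power, P = εσA T⁴.
Radiating area A = 2πrL = 7.917×10⁻⁴ m².
T⁴ = P/(εσA) = 728/(0.81·5.67×10⁻⁸·7.917×10⁻⁴) = 2.002×10¹³ K⁴.
T = (2.002×10¹³)^(1/4).

T ≈ 2120 K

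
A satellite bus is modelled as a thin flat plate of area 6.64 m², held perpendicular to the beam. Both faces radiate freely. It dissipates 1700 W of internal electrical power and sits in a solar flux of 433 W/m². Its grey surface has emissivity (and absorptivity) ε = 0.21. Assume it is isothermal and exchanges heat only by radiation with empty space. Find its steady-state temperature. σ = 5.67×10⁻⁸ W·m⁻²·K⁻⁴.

T ≈ 347 K

At steady state, absorbed solar power + internal power = radiated power.
Absorbed: α·S·A_cross = 0.21·433·6.640 = 603.8 W (cross-section A).
Total input = 603.8 + 1700 = 2304 W.
Radiated: εσ·A_surf·T⁴ with A_surf = 2A = 13.28 m².
T⁴ = 2304/(0.21·5.67×10⁻⁸·13.28) = 1.457×10¹⁰ K⁴.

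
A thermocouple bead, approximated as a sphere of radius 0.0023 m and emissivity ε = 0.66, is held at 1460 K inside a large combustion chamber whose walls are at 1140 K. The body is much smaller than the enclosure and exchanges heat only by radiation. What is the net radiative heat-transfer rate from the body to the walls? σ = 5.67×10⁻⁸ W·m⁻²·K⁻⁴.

P_net ≈ 7.10 W

For a small grey body in a large enclosure: P_net = εσA(T_body⁴ − T_wall⁴).
A = 4πr² = 6.648×10⁻⁵ m²; T_body⁴ − T_wall⁴ = 4.544×10¹² − 1.689×10¹² = 2.855×10¹² K⁴.
|P_net| = 0.66·5.67×10⁻⁸·6.648×10⁻⁵·2.855×10¹².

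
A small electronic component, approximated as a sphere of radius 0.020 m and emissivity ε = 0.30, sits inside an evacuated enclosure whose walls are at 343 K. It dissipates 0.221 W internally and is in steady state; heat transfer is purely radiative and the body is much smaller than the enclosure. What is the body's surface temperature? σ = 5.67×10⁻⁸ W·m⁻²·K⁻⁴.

T ≈ 358 K

For a small grey body in a large enclosure, net radiated power = εσA(T⁴ − T_w⁴).
Steady state: P = εσA(T⁴ − T_w⁴) with A = 4πr² = 0.005027 m².
T⁴ = P/(εσA) + T_w⁴ = 0.221/(0.30·5.67×10⁻⁸·0.005027) + (343)⁴
    = 2.585×10⁹ + 1.384×10¹⁰ = 1.643×10¹⁰ K⁴.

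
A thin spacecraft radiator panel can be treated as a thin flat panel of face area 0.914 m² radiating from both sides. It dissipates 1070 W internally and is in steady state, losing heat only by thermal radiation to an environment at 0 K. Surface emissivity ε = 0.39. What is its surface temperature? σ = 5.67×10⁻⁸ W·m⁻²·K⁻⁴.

Steady state: internal power = radiated power, P = εσA T⁴.
Radiating area A = 2·0.914 = 1.828 m².
T⁴ = P/(εσA) = 1070/(0.39·5.67×10⁻⁸·1.828) = 2.647×10¹⁰ K⁴.
T = (2.647×10¹⁰)^(1/4).

T ≈ 403 K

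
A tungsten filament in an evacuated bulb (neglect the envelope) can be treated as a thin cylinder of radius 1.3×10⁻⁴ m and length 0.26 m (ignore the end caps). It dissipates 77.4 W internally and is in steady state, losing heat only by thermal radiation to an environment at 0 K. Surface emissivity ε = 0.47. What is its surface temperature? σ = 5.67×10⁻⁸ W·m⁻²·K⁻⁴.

Steady state: internal power = radiated power, P = εσA T⁴.
Radiating area A = 2πrL = 2.124×10⁻⁴ m².
T⁴ = P/(εσA) = 77.4/(0.47·5.67×10⁻⁸·2.124×10⁻⁴) = 1.368×10¹³ K⁴.
T = (1.368×10¹³)^(1/4).

T ≈ 1920 K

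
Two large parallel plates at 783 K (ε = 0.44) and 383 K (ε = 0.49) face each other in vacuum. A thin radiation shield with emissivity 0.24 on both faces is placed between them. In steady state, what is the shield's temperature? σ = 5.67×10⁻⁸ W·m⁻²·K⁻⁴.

T_s ≈ 664 K

In steady state the net flux on the hot side equals that on the cold side.
σ(T₁⁴−T_s⁴)/D₁ = σ(T_s⁴−T₂⁴)/D₂, with D₁ = 1/ε₁+1/ε_s−1 = 5.439, D₂ = 1/ε_s+1/ε₂−1 = 5.207.
Solve for T_s⁴: T_s⁴ = (D₂·T₁⁴ + D₁·T₂⁴)/(D₁+D₂) = 1.948×10¹¹ K⁴.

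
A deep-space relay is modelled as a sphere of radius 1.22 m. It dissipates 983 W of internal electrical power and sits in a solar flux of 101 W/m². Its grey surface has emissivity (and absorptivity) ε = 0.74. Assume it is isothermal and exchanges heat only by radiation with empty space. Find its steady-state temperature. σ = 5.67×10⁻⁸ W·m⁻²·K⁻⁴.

T ≈ 203 K

At steady state, absorbed solar power + internal power = radiated power.
Absorbed: α·S·A_cross = 0.74·101·4.676 = 349.5 W (cross-section πr²).
Total input = 349.5 + 983 = 1332 W.
Radiated: εσ·A_surf·T⁴ with A_surf = 4πr² = 18.70 m².
T⁴ = 1332/(0.74·5.67×10⁻⁸·18.70) = 1.698×10⁹ K⁴.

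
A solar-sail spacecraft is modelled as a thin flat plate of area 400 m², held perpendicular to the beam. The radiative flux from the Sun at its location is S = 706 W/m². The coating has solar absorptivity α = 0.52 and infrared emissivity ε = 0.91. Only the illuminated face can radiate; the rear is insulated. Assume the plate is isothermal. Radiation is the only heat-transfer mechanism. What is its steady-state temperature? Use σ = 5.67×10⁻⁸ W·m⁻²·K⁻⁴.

At equilibrium, absorbed power = emitted power.
Absorbing cross-section = A = 400.0 m²; emitting surface = A = 400.0 m² (ratio 1).
αS·A_cross = εσ·A_surf·T⁴  ⇒  T⁴ = αS/(ε·1σ).
T⁴ = 0.520·706/(0.91·1·5.67×10⁻⁸) = 7.115×10⁹ K⁴.
T = (7.115×10⁹)^(1/4).

T ≈ 290 K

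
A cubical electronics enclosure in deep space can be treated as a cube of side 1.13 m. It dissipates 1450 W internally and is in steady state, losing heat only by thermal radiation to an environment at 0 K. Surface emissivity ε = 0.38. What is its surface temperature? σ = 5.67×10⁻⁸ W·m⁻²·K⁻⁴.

Steady state: internal power = radiated power, P = εσA T⁴.
Radiating area A = 6L² = 7.661 m².
T⁴ = P/(εσA) = 1450/(0.38·5.67×10⁻⁸·7.661) = 8.784×10⁹ K⁴.
T = (8.784×10⁹)^(1/4).

T ≈ 306 K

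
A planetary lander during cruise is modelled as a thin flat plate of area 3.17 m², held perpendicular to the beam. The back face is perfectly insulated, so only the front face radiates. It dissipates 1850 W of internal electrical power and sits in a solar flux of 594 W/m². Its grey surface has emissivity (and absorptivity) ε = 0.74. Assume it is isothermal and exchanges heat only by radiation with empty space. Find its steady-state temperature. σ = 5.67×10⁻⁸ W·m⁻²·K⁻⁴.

T ≈ 395 K

At steady state, absorbed solar power + internal power = radiated power.
Absorbed: α·S·A_cross = 0.74·594·3.170 = 1393 W (cross-section A).
Total input = 1393 + 1850 = 3243 W.
Radiated: εσ·A_surf·T⁴ with A_surf = A = 3.170 m².
T⁴ = 3243/(0.74·5.67×10⁻⁸·3.170) = 2.439×10¹⁰ K⁴.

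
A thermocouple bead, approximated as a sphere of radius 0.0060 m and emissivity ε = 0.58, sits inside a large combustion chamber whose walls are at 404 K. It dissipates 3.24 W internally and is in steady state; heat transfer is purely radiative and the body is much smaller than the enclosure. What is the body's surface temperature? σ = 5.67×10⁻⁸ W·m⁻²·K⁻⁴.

For a small grey body in a large enclosure, net radiated power = εσA(T⁴ − T_w⁴).
Steady state: P = εσA(T⁴ − T_w⁴) with A = 4πr² = 4.524×10⁻⁴ m².
T⁴ = P/(εσA) + T_w⁴ = 3.24/(0.58·5.67×10⁻⁸·4.524×10⁻⁴) + (404)⁴
    = 2.178×10¹¹ + 2.664×10¹⁰ = 2.444×10¹¹ K⁴.

T ≈ 703 K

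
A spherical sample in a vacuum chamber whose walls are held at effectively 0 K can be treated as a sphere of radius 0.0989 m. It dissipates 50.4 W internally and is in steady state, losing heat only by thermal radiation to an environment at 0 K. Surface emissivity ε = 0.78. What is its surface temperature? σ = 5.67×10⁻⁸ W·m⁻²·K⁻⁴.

T ≈ 310 K

Steady state: internal power = radiated power, P = εσA T⁴.
Radiating area A = 4πr² = 0.1229 m².
T⁴ = P/(εσA) = 50.4/(0.78·5.67×10⁻⁸·0.1229) = 9.272×10⁹ K⁴.
T = (9.272×10⁹)^(1/4).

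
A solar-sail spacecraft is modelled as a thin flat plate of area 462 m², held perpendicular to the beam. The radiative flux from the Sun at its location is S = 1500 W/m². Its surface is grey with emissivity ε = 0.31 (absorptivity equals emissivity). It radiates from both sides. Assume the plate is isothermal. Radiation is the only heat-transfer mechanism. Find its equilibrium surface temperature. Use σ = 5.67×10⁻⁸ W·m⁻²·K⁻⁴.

At equilibrium, absorbed power = emitted power.
Absorbing cross-section = A = 462.0 m²; emitting surface = 2A = 924.0 m² (ratio 2).
εS·A_cross = εσ·A_surf·T⁴  ⇒  T⁴ = S/(2σ)   (ε cancels).
T⁴ = 1500/(2·5.67×10⁻⁸) = 1.323×10¹⁰ K⁴.
T = (1.323×10¹⁰)^(1/4).

T ≈ 339 K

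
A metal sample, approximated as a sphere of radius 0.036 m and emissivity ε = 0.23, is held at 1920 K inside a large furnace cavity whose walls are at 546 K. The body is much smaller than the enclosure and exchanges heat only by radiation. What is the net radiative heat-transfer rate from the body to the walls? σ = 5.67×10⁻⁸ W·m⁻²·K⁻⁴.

For a small grey body in a large enclosure: P_net = εσA(T_body⁴ − T_wall⁴).
A = 4πr² = 0.01629 m²; T_body⁴ − T_wall⁴ = 1.359×10¹³ − 8.887×10¹⁰ = 1.350×10¹³ K⁴.
|P_net| = 0.23·5.67×10⁻⁸·0.01629·1.350×10¹³.

P_net ≈ 2870 W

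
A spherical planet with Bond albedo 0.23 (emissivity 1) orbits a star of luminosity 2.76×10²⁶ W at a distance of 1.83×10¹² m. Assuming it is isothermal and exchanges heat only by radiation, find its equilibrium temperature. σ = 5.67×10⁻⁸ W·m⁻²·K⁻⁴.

T ≈ 68.7 K

First find the stellar flux at distance d: S = L/(4πd²) = 2.76×10²⁶/(4π·(1.83×10¹²)²) = 6.558 W/m².
For an isothermal sphere, absorbed (1−a)S·πr² = emitted σ·4πr²·T⁴, so T⁴ = (1−a)S/(4σ).
T⁴ = 0.770·6.558/(4·5.67×10⁻⁸) = 2.227×10⁷ K⁴.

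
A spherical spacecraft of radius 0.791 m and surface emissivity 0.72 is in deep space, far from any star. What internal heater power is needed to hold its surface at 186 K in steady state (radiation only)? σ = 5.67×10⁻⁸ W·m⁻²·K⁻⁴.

P ≈ 384 W

P = εσ·4πr²·T⁴.
4πr² = 7.863 m²; T⁴ = 1.197×10⁹ K⁴.
P = 0.72·5.67×10⁻⁸·7.863·1.197×10⁹.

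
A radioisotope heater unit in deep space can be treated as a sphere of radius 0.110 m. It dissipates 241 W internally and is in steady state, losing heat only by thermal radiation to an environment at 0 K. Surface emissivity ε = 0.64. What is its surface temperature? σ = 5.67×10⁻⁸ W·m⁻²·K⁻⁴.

Steady state: internal power = radiated power, P = εσA T⁴.
Radiating area A = 4πr² = 0.1521 m².
T⁴ = P/(εσA) = 241/(0.64·5.67×10⁻⁸·0.1521) = 4.368×10¹⁰ K⁴.
T = (4.368×10¹⁰)^(1/4).

T ≈ 457 K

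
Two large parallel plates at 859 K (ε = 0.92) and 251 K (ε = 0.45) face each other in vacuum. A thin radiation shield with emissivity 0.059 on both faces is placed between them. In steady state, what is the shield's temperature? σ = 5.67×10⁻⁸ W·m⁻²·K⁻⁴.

T_s ≈ 729 K

In steady state the net flux on the hot side equals that on the cold side.
σ(T₁⁴−T_s⁴)/D₁ = σ(T_s⁴−T₂⁴)/D₂, with D₁ = 1/ε₁+1/ε_s−1 = 17.04, D₂ = 1/ε_s+1/ε₂−1 = 18.17.
Solve for T_s⁴: T_s⁴ = (D₂·T₁⁴ + D₁·T₂⁴)/(D₁+D₂) = 2.829×10¹¹ K⁴.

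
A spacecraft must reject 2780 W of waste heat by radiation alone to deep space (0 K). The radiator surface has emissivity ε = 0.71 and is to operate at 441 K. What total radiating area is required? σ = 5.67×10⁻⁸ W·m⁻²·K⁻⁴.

P = εσA T⁴ ⇒ A = P/(εσT⁴).
T⁴ = 3.782×10¹⁰ K⁴.
A = 2780/(0.71 × 5.67×10⁻⁸ × 3.782×10¹⁰).

A ≈ 1.83 m²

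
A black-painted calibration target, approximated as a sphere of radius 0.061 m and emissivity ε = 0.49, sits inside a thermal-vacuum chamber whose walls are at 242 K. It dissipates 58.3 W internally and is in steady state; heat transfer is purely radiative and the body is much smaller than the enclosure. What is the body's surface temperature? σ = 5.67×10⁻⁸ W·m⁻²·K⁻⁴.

T ≈ 469 K

For a small grey body in a large enclosure, net radiated power = εσA(T⁴ − T_w⁴).
Steady state: P = εσA(T⁴ − T_w⁴) with A = 4πr² = 0.04676 m².
T⁴ = P/(εσA) + T_w⁴ = 58.3/(0.49·5.67×10⁻⁸·0.04676) + (242)⁴
    = 4.488×10¹⁰ + 3.430×10⁹ = 4.831×10¹⁰ K⁴.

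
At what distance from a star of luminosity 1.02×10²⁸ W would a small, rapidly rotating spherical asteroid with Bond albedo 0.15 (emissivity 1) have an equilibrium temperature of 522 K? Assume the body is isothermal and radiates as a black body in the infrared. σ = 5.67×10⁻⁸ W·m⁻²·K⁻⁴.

d ≈ 2.02×10¹¹ m

For an isothermal black-emitting sphere, (1−a)S·πr² = σ·4πr²·T⁴ ⇒ S = 4σT⁴/(1−a).
S = 4·5.67×10⁻⁸·(522)⁴/0.850 = 19810 W/m².
Flux falls as S = L/(4πd²), so d = √(L/(4πS)) = √(1.02×10²⁸/(4π·19810)).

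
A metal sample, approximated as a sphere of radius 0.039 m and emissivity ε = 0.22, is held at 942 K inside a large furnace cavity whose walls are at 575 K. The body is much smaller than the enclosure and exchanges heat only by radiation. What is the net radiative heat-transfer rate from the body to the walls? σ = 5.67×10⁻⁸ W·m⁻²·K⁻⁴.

For a small grey body in a large enclosure: P_net = εσA(T_body⁴ − T_wall⁴).
A = 4πr² = 0.01911 m²; T_body⁴ − T_wall⁴ = 7.874×10¹¹ − 1.093×10¹¹ = 6.781×10¹¹ K⁴.
|P_net| = 0.22·5.67×10⁻⁸·0.01911·6.781×10¹¹.

P_net ≈ 162 W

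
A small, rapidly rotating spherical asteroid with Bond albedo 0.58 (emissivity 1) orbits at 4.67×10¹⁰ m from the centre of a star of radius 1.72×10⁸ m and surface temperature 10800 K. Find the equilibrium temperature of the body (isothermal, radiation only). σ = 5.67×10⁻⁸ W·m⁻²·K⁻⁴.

The star's surface emits σT_*⁴; at distance d the flux is S = σT_*⁴(R_*/d)².
S = 5.67×10⁻⁸·(10800)⁴·(1.72×10⁸/4.67×10¹⁰)² = 10460 W/m².
For an isothermal sphere T⁴ = (1−a)S/(4σ) = 1.938×10¹⁰ K⁴.

T ≈ 373 K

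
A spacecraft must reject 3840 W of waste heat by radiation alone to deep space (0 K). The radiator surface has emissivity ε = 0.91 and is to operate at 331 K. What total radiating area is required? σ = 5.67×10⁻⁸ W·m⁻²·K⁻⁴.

P = εσA T⁴ ⇒ A = P/(εσT⁴).
T⁴ = 1.200×10¹⁰ K⁴.
A = 3840/(0.91 × 5.67×10⁻⁸ × 1.200×10¹⁰).

A ≈ 6.20 m²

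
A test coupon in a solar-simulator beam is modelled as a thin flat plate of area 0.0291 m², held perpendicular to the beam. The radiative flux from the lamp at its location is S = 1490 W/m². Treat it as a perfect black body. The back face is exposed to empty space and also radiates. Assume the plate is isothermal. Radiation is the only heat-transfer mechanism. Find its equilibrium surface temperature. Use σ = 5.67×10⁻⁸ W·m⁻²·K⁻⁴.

T ≈ 339 K

At equilibrium, absorbed power = emitted power.
Absorbing cross-section = A = 0.02910 m²; emitting surface = 2A = 0.05820 m² (ratio 2).
S·A_cross = εσ·A_surf·T⁴  ⇒  T⁴ = S/(2σ).
T⁴ = 1.00·1490/(2·5.67×10⁻⁸) = 1.314×10¹⁰ K⁴.
T = (1.314×10¹⁰)^(1/4).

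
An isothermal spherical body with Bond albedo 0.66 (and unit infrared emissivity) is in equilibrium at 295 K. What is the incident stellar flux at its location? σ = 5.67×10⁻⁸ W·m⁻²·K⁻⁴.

S ≈ 5050 W/m²

(1−a)S·πr² = σ·4πr²·T⁴ ⇒ S = 4σT⁴/(1−a).
S = 4·5.67×10⁻⁸·7.573×10⁹/0.340.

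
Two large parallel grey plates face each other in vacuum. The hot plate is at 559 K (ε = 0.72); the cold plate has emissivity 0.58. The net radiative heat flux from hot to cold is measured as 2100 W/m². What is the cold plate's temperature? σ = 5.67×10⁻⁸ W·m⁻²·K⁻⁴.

q = σ(T₁⁴ − T₂⁴)/(1/ε₁ + 1/ε₂ − 1); denominator = 2.113.
T₂⁴ = T₁⁴ − q·(1/ε₁+1/ε₂−1)/σ = 9.764×10¹⁰ − 2100·2.113/5.67×10⁻⁸
    = 1.938×10¹⁰ K⁴.

T₂ ≈ 373 K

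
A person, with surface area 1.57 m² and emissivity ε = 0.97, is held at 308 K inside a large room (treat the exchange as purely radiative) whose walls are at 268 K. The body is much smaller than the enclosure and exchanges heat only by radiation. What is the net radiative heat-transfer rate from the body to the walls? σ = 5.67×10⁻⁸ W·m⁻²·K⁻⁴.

P_net ≈ 332 W

For a small grey body in a large enclosure: P_net = εσA(T_body⁴ − T_wall⁴).
A = 1.57 m²; T_body⁴ − T_wall⁴ = 8.999×10⁹ − 5.159×10⁹ = 3.840×10⁹ K⁴.
|P_net| = 0.97·5.67×10⁻⁸·1.570·3.840×10⁹.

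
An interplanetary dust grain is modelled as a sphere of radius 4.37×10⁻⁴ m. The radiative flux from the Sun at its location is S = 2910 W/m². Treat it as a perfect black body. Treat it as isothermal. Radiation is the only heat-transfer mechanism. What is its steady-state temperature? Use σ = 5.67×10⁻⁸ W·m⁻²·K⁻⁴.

At equilibrium, absorbed power = emitted power.
Absorbing cross-section = πr² = 5.999×10⁻⁷ m²; emitting surface = 4πr² = 2.400×10⁻⁶ m² (ratio 4).
S·A_cross = εσ·A_surf·T⁴  ⇒  T⁴ = S/(4σ).
T⁴ = 1.00·2910/(4·5.67×10⁻⁸) = 1.283×10¹⁰ K⁴.
T = (1.283×10¹⁰)^(1/4).

T ≈ 337 K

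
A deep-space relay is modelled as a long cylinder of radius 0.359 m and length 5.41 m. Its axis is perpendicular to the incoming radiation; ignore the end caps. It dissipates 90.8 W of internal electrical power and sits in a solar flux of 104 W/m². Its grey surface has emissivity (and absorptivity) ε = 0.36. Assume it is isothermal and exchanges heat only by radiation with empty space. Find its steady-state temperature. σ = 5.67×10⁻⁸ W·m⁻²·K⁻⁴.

T ≈ 175 K

At steady state, absorbed solar power + internal power = radiated power.
Absorbed: α·S·A_cross = 0.36·104·3.884 = 145.4 W (cross-section 2rL).
Total input = 145.4 + 90.8 = 236.2 W.
Radiated: εσ·A_surf·T⁴ with A_surf = 2πrL = 12.20 m².
T⁴ = 236.2/(0.36·5.67×10⁻⁸·12.20) = 9.484×10⁸ K⁴.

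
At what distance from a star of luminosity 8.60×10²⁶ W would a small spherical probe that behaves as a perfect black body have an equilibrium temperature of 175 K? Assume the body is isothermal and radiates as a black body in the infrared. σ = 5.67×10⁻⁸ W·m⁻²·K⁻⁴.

For an isothermal black-emitting sphere, (1−a)S·πr² = σ·4πr²·T⁴ ⇒ S = 4σT⁴/(1−a).
S = 4·5.67×10⁻⁸·(175)⁴/1.00 = 212.7 W/m².
Flux falls as S = L/(4πd²), so d = √(L/(4πS)) = √(8.60×10²⁶/(4π·212.7)).

d ≈ 5.67×10¹¹ m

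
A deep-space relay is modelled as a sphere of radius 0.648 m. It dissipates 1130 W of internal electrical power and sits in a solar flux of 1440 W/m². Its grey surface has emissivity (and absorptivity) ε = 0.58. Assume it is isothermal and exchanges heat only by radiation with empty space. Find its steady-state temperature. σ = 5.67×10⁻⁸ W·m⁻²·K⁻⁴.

T ≈ 337 K

At steady state, absorbed solar power + internal power = radiated power.
Absorbed: α·S·A_cross = 0.58·1440·1.319 = 1102 W (cross-section πr²).
Total input = 1102 + 1130 = 2232 W.
Radiated: εσ·A_surf·T⁴ with A_surf = 4πr² = 5.277 m².
T⁴ = 2232/(0.58·5.67×10⁻⁸·5.277) = 1.286×10¹⁰ K⁴.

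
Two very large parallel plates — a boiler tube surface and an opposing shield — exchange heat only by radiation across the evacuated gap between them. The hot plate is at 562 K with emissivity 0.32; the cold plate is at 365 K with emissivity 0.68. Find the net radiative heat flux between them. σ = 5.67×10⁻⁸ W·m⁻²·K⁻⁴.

q ≈ 1290 W/m²

For two infinite grey parallel plates, q = σ(T₁⁴ − T₂⁴)/(1/ε₁ + 1/ε₂ − 1).
T₁⁴ − T₂⁴ = 9.976×10¹⁰ − 1.775×10¹⁰ = 8.201×10¹⁰ K⁴.
1/ε₁ + 1/ε₂ − 1 = 3.125 + 1.471 − 1 = 3.596.
q = 5.67×10⁻⁸ × 8.201×10¹⁰ / 3.596.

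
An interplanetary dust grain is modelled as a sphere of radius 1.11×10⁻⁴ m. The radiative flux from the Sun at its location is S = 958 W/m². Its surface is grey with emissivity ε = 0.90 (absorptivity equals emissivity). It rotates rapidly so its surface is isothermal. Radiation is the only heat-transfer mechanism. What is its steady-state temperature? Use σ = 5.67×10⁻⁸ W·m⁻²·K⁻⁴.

At equilibrium, absorbed power = emitted power.
Absorbing cross-section = πr² = 3.871×10⁻⁸ m²; emitting surface = 4πr² = 1.548×10⁻⁷ m² (ratio 4).
εS·A_cross = εσ·A_surf·T⁴  ⇒  T⁴ = S/(4σ)   (ε cancels).
T⁴ = 958/(4·5.67×10⁻⁸) = 4.224×10⁹ K⁴.
T = (4.224×10⁹)^(1/4).

T ≈ 255 K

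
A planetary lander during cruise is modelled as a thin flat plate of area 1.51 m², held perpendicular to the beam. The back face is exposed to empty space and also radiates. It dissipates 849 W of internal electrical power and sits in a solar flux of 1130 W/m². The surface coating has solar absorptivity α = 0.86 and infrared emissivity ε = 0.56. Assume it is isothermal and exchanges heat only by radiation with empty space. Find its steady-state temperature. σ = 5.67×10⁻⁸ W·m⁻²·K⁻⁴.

At steady state, absorbed solar power + internal power = radiated power.
Absorbed: α·S·A_cross = 0.86·1130·1.510 = 1467 W (cross-section A).
Total input = 1467 + 849 = 2316 W.
Radiated: εσ·A_surf·T⁴ with A_surf = 2A = 3.020 m².
T⁴ = 2316/(0.56·5.67×10⁻⁸·3.020) = 2.416×10¹⁰ K⁴.

T ≈ 394 K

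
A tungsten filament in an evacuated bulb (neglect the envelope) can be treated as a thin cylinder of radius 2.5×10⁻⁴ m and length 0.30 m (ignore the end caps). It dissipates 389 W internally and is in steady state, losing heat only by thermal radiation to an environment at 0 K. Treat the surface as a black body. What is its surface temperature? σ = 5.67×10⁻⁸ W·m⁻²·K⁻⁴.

Steady state: internal power = radiated power, P = εσA T⁴.
Radiating area A = 2πrL = 4.712×10⁻⁴ m².
T⁴ = P/(εσA) = 389/(1.0·5.67×10⁻⁸·4.712×10⁻⁴) = 1.456×10¹³ K⁴.
T = (1.456×10¹³)^(1/4).

T ≈ 1950 K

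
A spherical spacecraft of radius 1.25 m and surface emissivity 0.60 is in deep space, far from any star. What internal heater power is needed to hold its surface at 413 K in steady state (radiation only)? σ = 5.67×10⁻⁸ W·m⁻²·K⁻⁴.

P ≈ 19400 W

P = εσ·4πr²·T⁴.
4πr² = 19.63 m²; T⁴ = 2.909×10¹⁰ K⁴.
P = 0.60·5.67×10⁻⁸·19.63·2.909×10¹⁰.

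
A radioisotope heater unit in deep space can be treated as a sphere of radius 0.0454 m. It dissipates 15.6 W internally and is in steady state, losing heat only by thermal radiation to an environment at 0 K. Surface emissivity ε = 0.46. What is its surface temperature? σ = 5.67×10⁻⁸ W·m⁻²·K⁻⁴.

Steady state: internal power = radiated power, P = εσA T⁴.
Radiating area A = 4πr² = 0.02590 m².
T⁴ = P/(εσA) = 15.6/(0.46·5.67×10⁻⁸·0.02590) = 2.309×10¹⁰ K⁴.
T = (2.309×10¹⁰)^(1/4).

T ≈ 390 K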